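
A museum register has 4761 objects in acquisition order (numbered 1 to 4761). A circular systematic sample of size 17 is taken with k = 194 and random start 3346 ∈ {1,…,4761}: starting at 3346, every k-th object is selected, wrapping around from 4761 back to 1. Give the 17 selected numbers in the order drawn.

3346, 3540, 3734, 3928, 4122, 4316, 4510, 4704, 137, 331, 525, 719, 913, 1107, 1301, 1495, 1689

Selection 1: 3346
Selection 2: 3346 + 194 = 3540
Selection 3: 3540 + 194 = 3734
Selection 4: 3734 + 194 = 3928
Selection 5: 3928 + 194 = 4122
Selection 6: 4122 + 194 = 4316
Selection 7: 4316 + 194 = 4510
Selection 8: 4510 + 194 = 4704
Selection 9: 4704 + 194 = 4898 → 4898 − 4761 = 137
Selection 10: 137 + 194 = 331
Selection 11: 331 + 194 = 525
Selection 12: 525 + 194 = 719
Selection 13: 719 + 194 = 913
Selection 14: 913 + 194 = 1107
Selection 15: 1107 + 194 = 1301
Selection 16: 1301 + 194 = 1495
Selection 17: 1495 + 194 = 1689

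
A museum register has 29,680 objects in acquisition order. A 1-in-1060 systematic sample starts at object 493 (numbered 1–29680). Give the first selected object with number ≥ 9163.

10033

k = 1060
Steps past start: ⌈(9163 − 493)/1060⌉ = ⌈8670/1060⌉ = 9
Selected object: 493 + 9×1060 = 10033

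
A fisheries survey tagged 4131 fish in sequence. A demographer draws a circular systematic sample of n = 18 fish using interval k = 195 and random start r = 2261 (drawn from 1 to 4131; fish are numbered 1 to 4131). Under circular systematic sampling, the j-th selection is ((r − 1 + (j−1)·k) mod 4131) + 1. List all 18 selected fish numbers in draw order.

2261, 2456, 2651, 2846, 3041, 3236, 3431, 3626, 3821, 4016, 80, 275, 470, 665, 860, 1055, 1250, 1445

Selection 1: 2261
Selection 2: 2261 + 195 = 2456
Selection 3: 2456 + 195 = 2651
Selection 4: 2651 + 195 = 2846
Selection 5: 2846 + 195 = 3041
Selection 6: 3041 + 195 = 3236
Selection 7: 3236 + 195 = 3431
Selection 8: 3431 + 195 = 3626
Selection 9: 3626 + 195 = 3821
Selection 10: 3821 + 195 = 4016
Selection 11: 4016 + 195 = 4211 → 4211 − 4131 = 80
Selection 12: 80 + 195 = 275
Selection 13: 275 + 195 = 470
Selection 14: 470 + 195 = 665
Selection 15: 665 + 195 = 860
Selection 16: 860 + 195 = 1055
Selection 17: 1055 + 195 = 1250
Selection 18: 1250 + 195 = 1445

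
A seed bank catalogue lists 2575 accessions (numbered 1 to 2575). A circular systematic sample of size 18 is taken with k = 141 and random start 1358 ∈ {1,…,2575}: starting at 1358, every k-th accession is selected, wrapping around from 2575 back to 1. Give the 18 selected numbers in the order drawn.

Selection 1: 1358
Selection 2: 1358 + 141 = 1499
Selection 3: 1499 + 141 = 1640
Selection 4: 1640 + 141 = 1781
Selection 5: 1781 + 141 = 1922
Selection 6: 1922 + 141 = 2063
Selection 7: 2063 + 141 = 2204
Selection 8: 2204 + 141 = 2345
Selection 9: 2345 + 141 = 2486
Selection 10: 2486 + 141 = 2627 → 2627 − 2575 = 52
Selection 11: 52 + 141 = 193
Selection 12: 193 + 141 = 334
Selection 13: 334 + 141 = 475
Selection 14: 475 + 141 = 616
Selection 15: 616 + 141 = 757
Selection 16: 757 + 141 = 898
Selection 17: 898 + 141 = 1039
Selection 18: 1039 + 141 = 1180

1358, 1499, 1640, 1781, 1922, 2063, 2204, 2345, 2486, 52, 193, 334, 475, 616, 757, 898, 1039, 1180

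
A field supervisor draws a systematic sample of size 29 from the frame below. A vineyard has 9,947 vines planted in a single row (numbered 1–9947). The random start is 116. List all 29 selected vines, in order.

k = N/n = 9947/29 = 343
vine 1: 116
vine 2: 116 + 343 = 459
vine 3: 459 + 343 = 802
vine 4: 802 + 343 = 1145
vine 5: 1145 + 343 = 1488
vine 6: 1488 + 343 = 1831
vine 7: 1831 + 343 = 2174
vine 8: 2174 + 343 = 2517
vine 9: 2517 + 343 = 2860
vine 10: 2860 + 343 = 3203
vine 11: 3203 + 343 = 3546
vine 12: 3546 + 343 = 3889
vine 13: 3889 + 343 = 4232
vine 14: 4232 + 343 = 4575
vine 15: 4575 + 343 = 4918
vine 16: 4918 + 343 = 5261
vine 17: 5261 + 343 = 5604
vine 18: 5604 + 343 = 5947
vine 19: 5947 + 343 = 6290
vine 20: 6290 + 343 = 6633
vine 21: 6633 + 343 = 6976
vine 22: 6976 + 343 = 7319
vine 23: 7319 + 343 = 7662
vine 24: 7662 + 343 = 8005
vine 25: 8005 + 343 = 8348
vine 26: 8348 + 343 = 8691
vine 27: 8691 + 343 = 9034
vine 28: 9034 + 343 = 9377
vine 29: 9377 + 343 = 9720

116, 459, 802, 1145, 1488, 1831, 2174, 2517, 2860, 3203, 3546, 3889, 4232, 4575, 4918, 5261, 5604, 5947, 6290, 6633, 6976, 7319, 7662, 8005, 8348, 8691, 9034, 9377, 9720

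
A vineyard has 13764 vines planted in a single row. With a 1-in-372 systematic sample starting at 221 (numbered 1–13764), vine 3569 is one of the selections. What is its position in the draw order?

10

k = 372
position = (3569 − 221)/372 + 1 = 3348/372 + 1 = 9 + 1 = 10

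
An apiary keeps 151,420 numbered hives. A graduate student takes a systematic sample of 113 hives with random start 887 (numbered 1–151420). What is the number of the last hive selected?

150967

k = 151420/113 = 1340
113th selection = r + (113−1)·k = 887 + 112×1340 = 887 + 150080 = 150967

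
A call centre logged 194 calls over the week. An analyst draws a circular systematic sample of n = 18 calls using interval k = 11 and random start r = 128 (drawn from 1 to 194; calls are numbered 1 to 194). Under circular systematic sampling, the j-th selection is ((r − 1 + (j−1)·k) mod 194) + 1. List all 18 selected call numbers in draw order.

128, 139, 150, 161, 172, 183, 194, 11, 22, 33, 44, 55, 66, 77, 88, 99, 110, 121

Selection 1: 128
Selection 2: 128 + 11 = 139
Selection 3: 139 + 11 = 150
Selection 4: 150 + 11 = 161
Selection 5: 161 + 11 = 172
Selection 6: 172 + 11 = 183
Selection 7: 183 + 11 = 194
Selection 8: 194 + 11 = 205 → 205 − 194 = 11
Selection 9: 11 + 11 = 22
Selection 10: 22 + 11 = 33
Selection 11: 33 + 11 = 44
Selection 12: 44 + 11 = 55
Selection 13: 55 + 11 = 66
Selection 14: 66 + 11 = 77
Selection 15: 77 + 11 = 88
Selection 16: 88 + 11 = 99
Selection 17: 99 + 11 = 110
Selection 18: 110 + 11 = 121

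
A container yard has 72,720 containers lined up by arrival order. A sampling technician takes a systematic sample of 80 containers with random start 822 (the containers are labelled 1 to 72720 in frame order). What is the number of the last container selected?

k = 72720/80 = 909
80th selection = r + (80−1)·k = 822 + 79×909 = 822 + 71811 = 72633

72633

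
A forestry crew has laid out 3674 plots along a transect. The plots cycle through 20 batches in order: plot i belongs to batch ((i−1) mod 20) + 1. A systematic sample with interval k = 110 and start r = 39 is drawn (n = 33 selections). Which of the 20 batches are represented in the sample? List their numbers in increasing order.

9, 19

Consecutive selections differ by k = 110, so their batch numbers differ by 110 mod 20 = 10.
gcd(110, 20) = 10, so the sample visits 20/10 = 2 distinct residues mod 20.
Start 39 is batch 19; the batches hit are 9, 19.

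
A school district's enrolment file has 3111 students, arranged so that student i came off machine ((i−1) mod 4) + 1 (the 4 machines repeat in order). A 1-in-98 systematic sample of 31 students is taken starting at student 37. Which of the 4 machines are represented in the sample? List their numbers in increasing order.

Consecutive selections differ by k = 98, so their machine numbers differ by 98 mod 4 = 2.
gcd(98, 4) = 2, so the sample visits 4/2 = 2 distinct residues mod 4.
Start 37 is machine 1; the machines hit are 1, 3.

1, 3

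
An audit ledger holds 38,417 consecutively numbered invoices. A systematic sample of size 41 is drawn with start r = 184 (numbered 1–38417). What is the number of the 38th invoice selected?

k = 38417/41 = 937
38th selection = r + (38−1)·k = 184 + 37×937 = 184 + 34669 = 34853

34853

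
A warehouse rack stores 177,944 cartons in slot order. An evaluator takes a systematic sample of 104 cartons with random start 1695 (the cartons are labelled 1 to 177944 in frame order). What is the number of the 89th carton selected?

k = 177944/104 = 1711
89th selection = r + (89−1)·k = 1695 + 88×1711 = 1695 + 150568 = 152263

152263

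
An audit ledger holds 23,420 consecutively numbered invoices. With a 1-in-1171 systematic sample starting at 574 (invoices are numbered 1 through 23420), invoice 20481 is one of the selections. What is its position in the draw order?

18

k = 1171
position = (20481 − 574)/1171 + 1 = 19907/1171 + 1 = 17 + 1 = 18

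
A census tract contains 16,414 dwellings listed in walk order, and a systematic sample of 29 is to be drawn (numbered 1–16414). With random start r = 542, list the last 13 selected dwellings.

9598, 10164, 10730, 11296, 11862, 12428, 12994, 13560, 14126, 14692, 15258, 15824, 16390

k = N/n = 16414/29 = 566
17th selection = 542 + 16×566 = 9598
18th: 9598 + 566 = 10164
19th: 10164 + 566 = 10730
20th: 10730 + 566 = 11296
21st: 11296 + 566 = 11862
22nd: 11862 + 566 = 12428
23rd: 12428 + 566 = 12994
24th: 12994 + 566 = 13560
25th: 13560 + 566 = 14126
26th: 14126 + 566 = 14692
27th: 14692 + 566 = 15258
28th: 15258 + 566 = 15824
29th: 15824 + 566 = 16390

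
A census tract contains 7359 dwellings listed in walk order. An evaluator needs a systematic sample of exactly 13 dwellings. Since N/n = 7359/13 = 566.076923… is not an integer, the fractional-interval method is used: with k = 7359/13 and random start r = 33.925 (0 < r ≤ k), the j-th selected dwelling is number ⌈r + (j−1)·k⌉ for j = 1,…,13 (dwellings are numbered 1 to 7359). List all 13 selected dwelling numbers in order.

34, 601, 1167, 1733, 2299, 2865, 3431, 3997, 4563, 5129, 5695, 6261, 6827

j=1: r + 0k = 33.925 → ⌈·⌉ = 34
j=2: r + 1k = 600.001923… → ⌈·⌉ = 601
j=3: r + 2k = 1166.078846… → ⌈·⌉ = 1167
j=4: r + 3k = 1732.155769… → ⌈·⌉ = 1733
j=5: r + 4k = 2298.232692… → ⌈·⌉ = 2299
j=6: r + 5k = 2864.309615… → ⌈·⌉ = 2865
j=7: r + 6k = 3430.386538… → ⌈·⌉ = 3431
j=8: r + 7k = 3996.463461… → ⌈·⌉ = 3997
j=9: r + 8k = 4562.540384… → ⌈·⌉ = 4563
j=10: r + 9k = 5128.617307… → ⌈·⌉ = 5129
j=11: r + 10k = 5694.694230… → ⌈·⌉ = 5695
j=12: r + 11k = 6260.771153… → ⌈·⌉ = 6261
j=13: r + 12k = 6826.848076… → ⌈·⌉ = 6827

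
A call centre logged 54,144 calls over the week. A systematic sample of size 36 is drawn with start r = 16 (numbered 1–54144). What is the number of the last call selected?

52656

k = 54144/36 = 1504
36th selection = r + (36−1)·k = 16 + 35×1504 = 16 + 52640 = 52656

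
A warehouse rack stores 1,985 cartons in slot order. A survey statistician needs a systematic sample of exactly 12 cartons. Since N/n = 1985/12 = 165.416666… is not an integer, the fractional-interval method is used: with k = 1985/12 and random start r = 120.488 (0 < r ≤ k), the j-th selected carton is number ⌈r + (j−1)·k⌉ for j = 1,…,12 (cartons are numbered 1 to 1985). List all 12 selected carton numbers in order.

j=1: r + 0k = 120.488 → ⌈·⌉ = 121
j=2: r + 1k = 285.904666… → ⌈·⌉ = 286
j=3: r + 2k = 451.321333… → ⌈·⌉ = 452
j=4: r + 3k = 616.738 → ⌈·⌉ = 617
j=5: r + 4k = 782.154666… → ⌈·⌉ = 783
j=6: r + 5k = 947.571333… → ⌈·⌉ = 948
j=7: r + 6k = 1112.988 → ⌈·⌉ = 1113
j=8: r + 7k = 1278.404666… → ⌈·⌉ = 1279
j=9: r + 8k = 1443.821333… → ⌈·⌉ = 1444
j=10: r + 9k = 1609.238 → ⌈·⌉ = 1610
j=11: r + 10k = 1774.654666… → ⌈·⌉ = 1775
j=12: r + 11k = 1940.071333… → ⌈·⌉ = 1941

121, 286, 452, 617, 783, 948, 1113, 1279, 1444, 1610, 1775, 1941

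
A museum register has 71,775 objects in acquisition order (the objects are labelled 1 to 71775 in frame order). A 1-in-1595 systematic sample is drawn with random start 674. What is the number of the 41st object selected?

64474

k = 1595
41st selection = r + (41−1)·k = 674 + 40×1595 = 674 + 63800 = 64474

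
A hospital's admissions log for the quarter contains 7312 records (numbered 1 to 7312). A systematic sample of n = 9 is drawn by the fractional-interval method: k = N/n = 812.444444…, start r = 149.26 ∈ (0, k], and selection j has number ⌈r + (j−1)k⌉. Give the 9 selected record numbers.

150, 962, 1775, 2587, 3400, 4212, 5024, 5837, 6649

j=1: r + 0k = 149.26 → ⌈·⌉ = 150
j=2: r + 1k = 961.704444… → ⌈·⌉ = 962
j=3: r + 2k = 1774.148888… → ⌈·⌉ = 1775
j=4: r + 3k = 2586.593333… → ⌈·⌉ = 2587
j=5: r + 4k = 3399.037777… → ⌈·⌉ = 3400
j=6: r + 5k = 4211.482222… → ⌈·⌉ = 4212
j=7: r + 6k = 5023.926666… → ⌈·⌉ = 5024
j=8: r + 7k = 5836.371111… → ⌈·⌉ = 5837
j=9: r + 8k = 6648.815555… → ⌈·⌉ = 6649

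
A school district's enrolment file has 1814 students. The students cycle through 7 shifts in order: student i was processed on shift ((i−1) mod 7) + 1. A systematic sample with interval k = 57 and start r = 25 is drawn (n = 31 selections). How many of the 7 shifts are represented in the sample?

7

Consecutive selections differ by k = 57, so their shift numbers differ by 57 mod 7 = 1.
gcd(57, 7) = 1, so the sample visits 7/1 = 7 distinct residues mod 7.
Start 25 is shift 4; the shifts hit are 1, 2, 3, 4, 5, 6, 7.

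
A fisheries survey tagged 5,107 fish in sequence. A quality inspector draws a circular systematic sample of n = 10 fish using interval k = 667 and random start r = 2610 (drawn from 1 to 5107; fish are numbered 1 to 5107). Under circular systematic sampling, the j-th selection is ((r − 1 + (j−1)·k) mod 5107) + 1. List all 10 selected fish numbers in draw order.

Selection 1: 2610
Selection 2: 2610 + 667 = 3277
Selection 3: 3277 + 667 = 3944
Selection 4: 3944 + 667 = 4611
Selection 5: 4611 + 667 = 5278 → 5278 − 5107 = 171
Selection 6: 171 + 667 = 838
Selection 7: 838 + 667 = 1505
Selection 8: 1505 + 667 = 2172
Selection 9: 2172 + 667 = 2839
Selection 10: 2839 + 667 = 3506

2610, 3277, 3944, 4611, 171, 838, 1505, 2172, 2839, 3506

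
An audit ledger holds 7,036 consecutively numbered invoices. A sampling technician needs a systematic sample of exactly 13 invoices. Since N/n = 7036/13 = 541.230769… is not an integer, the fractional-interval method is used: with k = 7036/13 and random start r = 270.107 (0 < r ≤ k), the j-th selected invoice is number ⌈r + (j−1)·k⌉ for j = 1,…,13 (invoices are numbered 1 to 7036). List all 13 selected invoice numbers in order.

j=1: r + 0k = 270.107 → ⌈·⌉ = 271
j=2: r + 1k = 811.337769… → ⌈·⌉ = 812
j=3: r + 2k = 1352.568538… → ⌈·⌉ = 1353
j=4: r + 3k = 1893.799307… → ⌈·⌉ = 1894
j=5: r + 4k = 2435.030076… → ⌈·⌉ = 2436
j=6: r + 5k = 2976.260846… → ⌈·⌉ = 2977
j=7: r + 6k = 3517.491615… → ⌈·⌉ = 3518
j=8: r + 7k = 4058.722384… → ⌈·⌉ = 4059
j=9: r + 8k = 4599.953153… → ⌈·⌉ = 4600
j=10: r + 9k = 5141.183923… → ⌈·⌉ = 5142
j=11: r + 10k = 5682.414692… → ⌈·⌉ = 5683
j=12: r + 11k = 6223.645461… → ⌈·⌉ = 6224
j=13: r + 12k = 6764.876230… → ⌈·⌉ = 6765

271, 812, 1353, 1894, 2436, 2977, 3518, 4059, 4600, 5142, 5683, 6224, 6765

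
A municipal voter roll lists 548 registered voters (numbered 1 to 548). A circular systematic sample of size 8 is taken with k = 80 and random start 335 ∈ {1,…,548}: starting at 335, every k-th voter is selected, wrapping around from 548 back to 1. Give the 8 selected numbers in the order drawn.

335, 415, 495, 27, 107, 187, 267, 347

Selection 1: 335
Selection 2: 335 + 80 = 415
Selection 3: 415 + 80 = 495
Selection 4: 495 + 80 = 575 → 575 − 548 = 27
Selection 5: 27 + 80 = 107
Selection 6: 107 + 80 = 187
Selection 7: 187 + 80 = 267
Selection 8: 267 + 80 = 347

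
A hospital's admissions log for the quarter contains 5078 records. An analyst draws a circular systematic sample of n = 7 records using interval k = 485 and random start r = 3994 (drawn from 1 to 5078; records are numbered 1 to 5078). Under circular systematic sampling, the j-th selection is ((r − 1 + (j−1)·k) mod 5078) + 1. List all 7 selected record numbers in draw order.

3994, 4479, 4964, 371, 856, 1341, 1826

Selection 1: 3994
Selection 2: 3994 + 485 = 4479
Selection 3: 4479 + 485 = 4964
Selection 4: 4964 + 485 = 5449 → 5449 − 5078 = 371
Selection 5: 371 + 485 = 856
Selection 6: 856 + 485 = 1341
Selection 7: 1341 + 485 = 1826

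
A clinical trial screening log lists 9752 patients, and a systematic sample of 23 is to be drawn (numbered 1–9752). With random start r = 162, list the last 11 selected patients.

5250, 5674, 6098, 6522, 6946, 7370, 7794, 8218, 8642, 9066, 9490

k = N/n = 9752/23 = 424
13th selection = 162 + 12×424 = 5250
14th: 5250 + 424 = 5674
15th: 5674 + 424 = 6098
16th: 6098 + 424 = 6522
17th: 6522 + 424 = 6946
18th: 6946 + 424 = 7370
19th: 7370 + 424 = 7794
20th: 7794 + 424 = 8218
21st: 8218 + 424 = 8642
22nd: 8642 + 424 = 9066
23rd: 9066 + 424 = 9490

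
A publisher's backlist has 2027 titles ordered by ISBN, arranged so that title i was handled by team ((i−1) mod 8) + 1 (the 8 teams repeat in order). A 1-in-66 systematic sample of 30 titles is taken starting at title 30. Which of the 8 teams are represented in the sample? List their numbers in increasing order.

Consecutive selections differ by k = 66, so their team numbers differ by 66 mod 8 = 2.
gcd(66, 8) = 2, so the sample visits 8/2 = 4 distinct residues mod 8.
Start 30 is team 6; the teams hit are 2, 4, 6, 8.

2, 4, 6, 8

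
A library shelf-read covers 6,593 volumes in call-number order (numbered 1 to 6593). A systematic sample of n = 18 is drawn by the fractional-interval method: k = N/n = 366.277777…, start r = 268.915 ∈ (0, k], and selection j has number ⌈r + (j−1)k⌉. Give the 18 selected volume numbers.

j=1: r + 0k = 268.915 → ⌈·⌉ = 269
j=2: r + 1k = 635.192777… → ⌈·⌉ = 636
j=3: r + 2k = 1001.470555… → ⌈·⌉ = 1002
j=4: r + 3k = 1367.748333… → ⌈·⌉ = 1368
j=5: r + 4k = 1734.026111… → ⌈·⌉ = 1735
j=6: r + 5k = 2100.303888… → ⌈·⌉ = 2101
j=7: r + 6k = 2466.581666… → ⌈·⌉ = 2467
j=8: r + 7k = 2832.859444… → ⌈·⌉ = 2833
j=9: r + 8k = 3199.137222… → ⌈·⌉ = 3200
j=10: r + 9k = 3565.415 → ⌈·⌉ = 3566
j=11: r + 10k = 3931.692777… → ⌈·⌉ = 3932
j=12: r + 11k = 4297.970555… → ⌈·⌉ = 4298
j=13: r + 12k = 4664.248333… → ⌈·⌉ = 4665
j=14: r + 13k = 5030.526111… → ⌈·⌉ = 5031
j=15: r + 14k = 5396.803888… → ⌈·⌉ = 5397
j=16: r + 15k = 5763.081666… → ⌈·⌉ = 5764
j=17: r + 16k = 6129.359444… → ⌈·⌉ = 6130
j=18: r + 17k = 6495.637222… → ⌈·⌉ = 6496

269, 636, 1002, 1368, 1735, 2101, 2467, 2833, 3200, 3566, 3932, 4298, 4665, 5031, 5397, 5764, 6130, 6496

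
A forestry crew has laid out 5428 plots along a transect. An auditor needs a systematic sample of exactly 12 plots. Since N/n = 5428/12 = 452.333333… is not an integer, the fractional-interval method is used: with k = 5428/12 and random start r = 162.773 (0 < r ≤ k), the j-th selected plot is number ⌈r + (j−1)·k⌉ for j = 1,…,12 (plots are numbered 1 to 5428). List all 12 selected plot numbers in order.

j=1: r + 0k = 162.773 → ⌈·⌉ = 163
j=2: r + 1k = 615.106333… → ⌈·⌉ = 616
j=3: r + 2k = 1067.439666… → ⌈·⌉ = 1068
j=4: r + 3k = 1519.773 → ⌈·⌉ = 1520
j=5: r + 4k = 1972.106333… → ⌈·⌉ = 1973
j=6: r + 5k = 2424.439666… → ⌈·⌉ = 2425
j=7: r + 6k = 2876.773 → ⌈·⌉ = 2877
j=8: r + 7k = 3329.106333… → ⌈·⌉ = 3330
j=9: r + 8k = 3781.439666… → ⌈·⌉ = 3782
j=10: r + 9k = 4233.773 → ⌈·⌉ = 4234
j=11: r + 10k = 4686.106333… → ⌈·⌉ = 4687
j=12: r + 11k = 5138.439666… → ⌈·⌉ = 5139

163, 616, 1068, 1520, 1973, 2425, 2877, 3330, 3782, 4234, 4687, 5139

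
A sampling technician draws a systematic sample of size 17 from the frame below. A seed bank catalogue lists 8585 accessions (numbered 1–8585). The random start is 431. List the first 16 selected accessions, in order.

k = N/n = 8585/17 = 505
accession 1: 431
accession 2: 431 + 505 = 936
accession 3: 936 + 505 = 1441
accession 4: 1441 + 505 = 1946
accession 5: 1946 + 505 = 2451
accession 6: 2451 + 505 = 2956
accession 7: 2956 + 505 = 3461
accession 8: 3461 + 505 = 3966
accession 9: 3966 + 505 = 4471
accession 10: 4471 + 505 = 4976
accession 11: 4976 + 505 = 5481
accession 12: 5481 + 505 = 5986
accession 13: 5986 + 505 = 6491
accession 14: 6491 + 505 = 6996
accession 15: 6996 + 505 = 7501
accession 16: 7501 + 505 = 8006

431, 936, 1441, 1946, 2451, 2956, 3461, 3966, 4471, 4976, 5481, 5986, 6491, 6996, 7501, 8006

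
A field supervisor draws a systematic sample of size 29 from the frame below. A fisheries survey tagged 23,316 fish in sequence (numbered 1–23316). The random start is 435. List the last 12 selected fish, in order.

k = N/n = 23316/29 = 804
18th selection = 435 + 17×804 = 14103
19th: 14103 + 804 = 14907
20th: 14907 + 804 = 15711
21st: 15711 + 804 = 16515
22nd: 16515 + 804 = 17319
23rd: 17319 + 804 = 18123
24th: 18123 + 804 = 18927
25th: 18927 + 804 = 19731
26th: 19731 + 804 = 20535
27th: 20535 + 804 = 21339
28th: 21339 + 804 = 22143
29th: 22143 + 804 = 22947

14103, 14907, 15711, 16515, 17319, 18123, 18927, 19731, 20535, 21339, 22143, 22947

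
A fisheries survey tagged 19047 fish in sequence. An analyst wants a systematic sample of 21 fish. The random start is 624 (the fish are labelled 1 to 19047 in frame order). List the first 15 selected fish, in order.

624, 1531, 2438, 3345, 4252, 5159, 6066, 6973, 7880, 8787, 9694, 10601, 11508, 12415, 13322

k = N/n = 19047/21 = 907
fish 1: 624
fish 2: 624 + 907 = 1531
fish 3: 1531 + 907 = 2438
fish 4: 2438 + 907 = 3345
fish 5: 3345 + 907 = 4252
fish 6: 4252 + 907 = 5159
fish 7: 5159 + 907 = 6066
fish 8: 6066 + 907 = 6973
fish 9: 6973 + 907 = 7880
fish 10: 7880 + 907 = 8787
fish 11: 8787 + 907 = 9694
fish 12: 9694 + 907 = 10601
fish 13: 10601 + 907 = 11508
fish 14: 11508 + 907 = 12415
fish 15: 12415 + 907 = 13322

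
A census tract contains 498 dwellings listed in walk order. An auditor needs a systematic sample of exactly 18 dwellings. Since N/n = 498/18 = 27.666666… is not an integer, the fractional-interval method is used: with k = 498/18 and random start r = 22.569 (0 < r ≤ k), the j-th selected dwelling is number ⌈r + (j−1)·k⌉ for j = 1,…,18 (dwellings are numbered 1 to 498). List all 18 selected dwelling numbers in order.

j=1: r + 0k = 22.569 → ⌈·⌉ = 23
j=2: r + 1k = 50.235666… → ⌈·⌉ = 51
j=3: r + 2k = 77.902333… → ⌈·⌉ = 78
j=4: r + 3k = 105.569 → ⌈·⌉ = 106
j=5: r + 4k = 133.235666… → ⌈·⌉ = 134
j=6: r + 5k = 160.902333… → ⌈·⌉ = 161
j=7: r + 6k = 188.569 → ⌈·⌉ = 189
j=8: r + 7k = 216.235666… → ⌈·⌉ = 217
j=9: r + 8k = 243.902333… → ⌈·⌉ = 244
j=10: r + 9k = 271.569 → ⌈·⌉ = 272
j=11: r + 10k = 299.235666… → ⌈·⌉ = 300
j=12: r + 11k = 326.902333… → ⌈·⌉ = 327
j=13: r + 12k = 354.569 → ⌈·⌉ = 355
j=14: r + 13k = 382.235666… → ⌈·⌉ = 383
j=15: r + 14k = 409.902333… → ⌈·⌉ = 410
j=16: r + 15k = 437.569 → ⌈·⌉ = 438
j=17: r + 16k = 465.235666… → ⌈·⌉ = 466
j=18: r + 17k = 492.902333… → ⌈·⌉ = 493

23, 51, 78, 106, 134, 161, 189, 217, 244, 272, 300, 327, 355, 383, 410, 438, 466, 493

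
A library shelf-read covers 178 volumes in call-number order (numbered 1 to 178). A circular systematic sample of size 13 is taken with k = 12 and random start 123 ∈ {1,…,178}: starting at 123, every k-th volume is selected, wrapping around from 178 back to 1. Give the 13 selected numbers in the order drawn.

123, 135, 147, 159, 171, 5, 17, 29, 41, 53, 65, 77, 89

Selection 1: 123
Selection 2: 123 + 12 = 135
Selection 3: 135 + 12 = 147
Selection 4: 147 + 12 = 159
Selection 5: 159 + 12 = 171
Selection 6: 171 + 12 = 183 → 183 − 178 = 5
Selection 7: 5 + 12 = 17
Selection 8: 17 + 12 = 29
Selection 9: 29 + 12 = 41
Selection 10: 41 + 12 = 53
Selection 11: 53 + 12 = 65
Selection 12: 65 + 12 = 77
Selection 13: 77 + 12 = 89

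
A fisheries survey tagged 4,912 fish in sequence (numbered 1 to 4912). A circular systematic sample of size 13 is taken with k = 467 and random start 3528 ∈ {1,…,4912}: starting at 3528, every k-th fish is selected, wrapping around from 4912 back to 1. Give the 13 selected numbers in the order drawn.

3528, 3995, 4462, 17, 484, 951, 1418, 1885, 2352, 2819, 3286, 3753, 4220

Selection 1: 3528
Selection 2: 3528 + 467 = 3995
Selection 3: 3995 + 467 = 4462
Selection 4: 4462 + 467 = 4929 → 4929 − 4912 = 17
Selection 5: 17 + 467 = 484
Selection 6: 484 + 467 = 951
Selection 7: 951 + 467 = 1418
Selection 8: 1418 + 467 = 1885
Selection 9: 1885 + 467 = 2352
Selection 10: 2352 + 467 = 2819
Selection 11: 2819 + 467 = 3286
Selection 12: 3286 + 467 = 3753
Selection 13: 3753 + 467 = 4220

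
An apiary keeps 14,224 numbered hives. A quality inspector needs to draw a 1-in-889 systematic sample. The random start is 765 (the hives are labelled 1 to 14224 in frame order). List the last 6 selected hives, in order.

9655, 10544, 11433, 12322, 13211, 14100

11th selection = 765 + 10×889 = 9655
12th: 9655 + 889 = 10544
13th: 10544 + 889 = 11433
14th: 11433 + 889 = 12322
15th: 12322 + 889 = 13211
16th: 13211 + 889 = 14100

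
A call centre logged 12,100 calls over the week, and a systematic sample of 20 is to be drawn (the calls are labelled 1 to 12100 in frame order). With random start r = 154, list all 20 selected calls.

154, 759, 1364, 1969, 2574, 3179, 3784, 4389, 4994, 5599, 6204, 6809, 7414, 8019, 8624, 9229, 9834, 10439, 11044, 11649

k = N/n = 12100/20 = 605
call 1: 154
call 2: 154 + 605 = 759
call 3: 759 + 605 = 1364
call 4: 1364 + 605 = 1969
call 5: 1969 + 605 = 2574
call 6: 2574 + 605 = 3179
call 7: 3179 + 605 = 3784
call 8: 3784 + 605 = 4389
call 9: 4389 + 605 = 4994
call 10: 4994 + 605 = 5599
call 11: 5599 + 605 = 6204
call 12: 6204 + 605 = 6809
call 13: 6809 + 605 = 7414
call 14: 7414 + 605 = 8019
call 15: 8019 + 605 = 8624
call 16: 8624 + 605 = 9229
call 17: 9229 + 605 = 9834
call 18: 9834 + 605 = 10439
call 19: 10439 + 605 = 11044
call 20: 11044 + 605 = 11649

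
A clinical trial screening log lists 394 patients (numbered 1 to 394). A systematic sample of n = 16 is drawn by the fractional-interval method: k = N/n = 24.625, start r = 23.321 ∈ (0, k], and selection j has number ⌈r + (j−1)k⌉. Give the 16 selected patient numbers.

j=1: r + 0k = 23.321 → ⌈·⌉ = 24
j=2: r + 1k = 47.946 → ⌈·⌉ = 48
j=3: r + 2k = 72.571 → ⌈·⌉ = 73
j=4: r + 3k = 97.196 → ⌈·⌉ = 98
j=5: r + 4k = 121.821 → ⌈·⌉ = 122
j=6: r + 5k = 146.446 → ⌈·⌉ = 147
j=7: r + 6k = 171.071 → ⌈·⌉ = 172
j=8: r + 7k = 195.696 → ⌈·⌉ = 196
j=9: r + 8k = 220.321 → ⌈·⌉ = 221
j=10: r + 9k = 244.946 → ⌈·⌉ = 245
j=11: r + 10k = 269.571 → ⌈·⌉ = 270
j=12: r + 11k = 294.196 → ⌈·⌉ = 295
j=13: r + 12k = 318.821 → ⌈·⌉ = 319
j=14: r + 13k = 343.446 → ⌈·⌉ = 344
j=15: r + 14k = 368.071 → ⌈·⌉ = 369
j=16: r + 15k = 392.696 → ⌈·⌉ = 393

24, 48, 73, 98, 122, 147, 172, 196, 221, 245, 270, 295, 319, 344, 369, 393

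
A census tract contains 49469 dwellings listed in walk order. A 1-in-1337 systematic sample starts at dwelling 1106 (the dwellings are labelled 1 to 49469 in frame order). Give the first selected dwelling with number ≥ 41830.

42553

k = 1337
Steps past start: ⌈(41830 − 1106)/1337⌉ = ⌈40724/1337⌉ = 31
Selected dwelling: 1106 + 31×1337 = 42553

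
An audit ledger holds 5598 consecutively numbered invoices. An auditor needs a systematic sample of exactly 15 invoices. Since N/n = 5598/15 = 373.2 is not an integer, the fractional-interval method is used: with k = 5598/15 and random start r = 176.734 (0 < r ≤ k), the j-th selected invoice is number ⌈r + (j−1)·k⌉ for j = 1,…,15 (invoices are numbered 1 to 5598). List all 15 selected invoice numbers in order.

177, 550, 924, 1297, 1670, 2043, 2416, 2790, 3163, 3536, 3909, 4282, 4656, 5029, 5402

j=1: r + 0k = 176.734 → ⌈·⌉ = 177
j=2: r + 1k = 549.934 → ⌈·⌉ = 550
j=3: r + 2k = 923.134 → ⌈·⌉ = 924
j=4: r + 3k = 1296.334 → ⌈·⌉ = 1297
j=5: r + 4k = 1669.534 → ⌈·⌉ = 1670
j=6: r + 5k = 2042.734 → ⌈·⌉ = 2043
j=7: r + 6k = 2415.934 → ⌈·⌉ = 2416
j=8: r + 7k = 2789.134 → ⌈·⌉ = 2790
j=9: r + 8k = 3162.334 → ⌈·⌉ = 3163
j=10: r + 9k = 3535.534 → ⌈·⌉ = 3536
j=11: r + 10k = 3908.734 → ⌈·⌉ = 3909
j=12: r + 11k = 4281.934 → ⌈·⌉ = 4282
j=13: r + 12k = 4655.134 → ⌈·⌉ = 4656
j=14: r + 13k = 5028.334 → ⌈·⌉ = 5029
j=15: r + 14k = 5401.534 → ⌈·⌉ = 5402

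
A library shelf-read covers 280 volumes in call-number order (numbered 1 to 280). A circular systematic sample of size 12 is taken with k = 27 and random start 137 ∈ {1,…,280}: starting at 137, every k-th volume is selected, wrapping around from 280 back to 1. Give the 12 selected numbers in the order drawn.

Selection 1: 137
Selection 2: 137 + 27 = 164
Selection 3: 164 + 27 = 191
Selection 4: 191 + 27 = 218
Selection 5: 218 + 27 = 245
Selection 6: 245 + 27 = 272
Selection 7: 272 + 27 = 299 → 299 − 280 = 19
Selection 8: 19 + 27 = 46
Selection 9: 46 + 27 = 73
Selection 10: 73 + 27 = 100
Selection 11: 100 + 27 = 127
Selection 12: 127 + 27 = 154

137, 164, 191, 218, 245, 272, 19, 46, 73, 100, 127, 154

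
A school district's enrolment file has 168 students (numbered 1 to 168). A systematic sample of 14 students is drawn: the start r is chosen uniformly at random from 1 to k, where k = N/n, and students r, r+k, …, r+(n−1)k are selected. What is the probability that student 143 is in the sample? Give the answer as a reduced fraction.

1/12

k = 168/14 = 12.
Student 143 is selected iff r ≡ 143 (mod 12); exactly one such r in {1,…,12}.
Inclusion probability = 1/12.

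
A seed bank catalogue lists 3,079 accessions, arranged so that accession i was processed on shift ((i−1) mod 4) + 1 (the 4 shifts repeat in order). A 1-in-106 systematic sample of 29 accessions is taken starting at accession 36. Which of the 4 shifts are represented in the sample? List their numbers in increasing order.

2, 4

Consecutive selections differ by k = 106, so their shift numbers differ by 106 mod 4 = 2.
gcd(106, 4) = 2, so the sample visits 4/2 = 2 distinct residues mod 4.
Start 36 is shift 4; the shifts hit are 2, 4.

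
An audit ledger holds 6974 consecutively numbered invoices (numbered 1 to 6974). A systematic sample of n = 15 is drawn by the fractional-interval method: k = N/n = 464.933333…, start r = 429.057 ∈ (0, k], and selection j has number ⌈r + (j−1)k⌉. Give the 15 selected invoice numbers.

430, 894, 1359, 1824, 2289, 2754, 3219, 3684, 4149, 4614, 5079, 5544, 6009, 6474, 6939

j=1: r + 0k = 429.057 → ⌈·⌉ = 430
j=2: r + 1k = 893.990333… → ⌈·⌉ = 894
j=3: r + 2k = 1358.923666… → ⌈·⌉ = 1359
j=4: r + 3k = 1823.857 → ⌈·⌉ = 1824
j=5: r + 4k = 2288.790333… → ⌈·⌉ = 2289
j=6: r + 5k = 2753.723666… → ⌈·⌉ = 2754
j=7: r + 6k = 3218.657 → ⌈·⌉ = 3219
j=8: r + 7k = 3683.590333… → ⌈·⌉ = 3684
j=9: r + 8k = 4148.523666… → ⌈·⌉ = 4149
j=10: r + 9k = 4613.457 → ⌈·⌉ = 4614
j=11: r + 10k = 5078.390333… → ⌈·⌉ = 5079
j=12: r + 11k = 5543.323666… → ⌈·⌉ = 5544
j=13: r + 12k = 6008.257 → ⌈·⌉ = 6009
j=14: r + 13k = 6473.190333… → ⌈·⌉ = 6474
j=15: r + 14k = 6938.123666… → ⌈·⌉ = 6939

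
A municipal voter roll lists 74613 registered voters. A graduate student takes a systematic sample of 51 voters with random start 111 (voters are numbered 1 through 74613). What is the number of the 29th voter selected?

k = 74613/51 = 1463
29th selection = r + (29−1)·k = 111 + 28×1463 = 111 + 40964 = 41075

41075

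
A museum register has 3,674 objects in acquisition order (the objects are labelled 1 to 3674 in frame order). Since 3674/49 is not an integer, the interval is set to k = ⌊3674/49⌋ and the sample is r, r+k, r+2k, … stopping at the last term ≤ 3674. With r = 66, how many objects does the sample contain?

49

k = ⌊3674/49⌋ = 74
Achieved size = ⌊(3674 − 66)/74⌋ + 1 = ⌊3608/74⌋ + 1 = 48 + 1 = 49
(last selection: 66 + 48×74 = 3618 ≤ 3674; next would be 3692 > 3674)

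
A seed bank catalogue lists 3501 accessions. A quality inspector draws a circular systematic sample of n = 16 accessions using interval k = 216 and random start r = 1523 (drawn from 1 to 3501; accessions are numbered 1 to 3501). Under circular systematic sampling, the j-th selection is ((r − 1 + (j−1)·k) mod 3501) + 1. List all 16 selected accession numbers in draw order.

1523, 1739, 1955, 2171, 2387, 2603, 2819, 3035, 3251, 3467, 182, 398, 614, 830, 1046, 1262

Selection 1: 1523
Selection 2: 1523 + 216 = 1739
Selection 3: 1739 + 216 = 1955
Selection 4: 1955 + 216 = 2171
Selection 5: 2171 + 216 = 2387
Selection 6: 2387 + 216 = 2603
Selection 7: 2603 + 216 = 2819
Selection 8: 2819 + 216 = 3035
Selection 9: 3035 + 216 = 3251
Selection 10: 3251 + 216 = 3467
Selection 11: 3467 + 216 = 3683 → 3683 − 3501 = 182
Selection 12: 182 + 216 = 398
Selection 13: 398 + 216 = 614
Selection 14: 614 + 216 = 830
Selection 15: 830 + 216 = 1046
Selection 16: 1046 + 216 = 1262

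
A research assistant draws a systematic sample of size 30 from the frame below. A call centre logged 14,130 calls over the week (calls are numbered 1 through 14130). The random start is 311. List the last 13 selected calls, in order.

8318, 8789, 9260, 9731, 10202, 10673, 11144, 11615, 12086, 12557, 13028, 13499, 13970

k = N/n = 14130/30 = 471
18th selection = 311 + 17×471 = 8318
19th: 8318 + 471 = 8789
20th: 8789 + 471 = 9260
21st: 9260 + 471 = 9731
22nd: 9731 + 471 = 10202
23rd: 10202 + 471 = 10673
24th: 10673 + 471 = 11144
25th: 11144 + 471 = 11615
26th: 11615 + 471 = 12086
27th: 12086 + 471 = 12557
28th: 12557 + 471 = 13028
29th: 13028 + 471 = 13499
30th: 13499 + 471 = 13970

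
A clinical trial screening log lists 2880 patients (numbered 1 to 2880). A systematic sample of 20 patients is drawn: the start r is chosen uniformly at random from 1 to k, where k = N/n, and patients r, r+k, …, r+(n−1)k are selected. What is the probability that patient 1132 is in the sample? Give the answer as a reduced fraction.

1/144

k = 2880/20 = 144.
Patient 1132 is selected iff r ≡ 1132 (mod 144); exactly one such r in {1,…,144}.
Inclusion probability = 1/144.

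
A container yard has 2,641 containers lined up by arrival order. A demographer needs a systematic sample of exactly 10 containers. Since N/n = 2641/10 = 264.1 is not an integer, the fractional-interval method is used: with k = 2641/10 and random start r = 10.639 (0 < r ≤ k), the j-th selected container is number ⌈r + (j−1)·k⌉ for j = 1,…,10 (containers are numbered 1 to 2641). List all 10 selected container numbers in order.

j=1: r + 0k = 10.639 → ⌈·⌉ = 11
j=2: r + 1k = 274.739 → ⌈·⌉ = 275
j=3: r + 2k = 538.839 → ⌈·⌉ = 539
j=4: r + 3k = 802.939 → ⌈·⌉ = 803
j=5: r + 4k = 1067.039 → ⌈·⌉ = 1068
j=6: r + 5k = 1331.139 → ⌈·⌉ = 1332
j=7: r + 6k = 1595.239 → ⌈·⌉ = 1596
j=8: r + 7k = 1859.339 → ⌈·⌉ = 1860
j=9: r + 8k = 2123.439 → ⌈·⌉ = 2124
j=10: r + 9k = 2387.539 → ⌈·⌉ = 2388

11, 275, 539, 803, 1068, 1332, 1596, 1860, 2124, 2388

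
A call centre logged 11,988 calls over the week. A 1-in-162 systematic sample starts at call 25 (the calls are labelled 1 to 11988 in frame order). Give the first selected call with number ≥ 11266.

k = 162
Steps past start: ⌈(11266 − 25)/162⌉ = ⌈11241/162⌉ = 70
Selected call: 25 + 70×162 = 11365

11365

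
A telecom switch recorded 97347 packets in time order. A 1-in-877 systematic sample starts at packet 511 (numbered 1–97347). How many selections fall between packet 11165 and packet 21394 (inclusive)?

11

k = 877
First selection ≥ 11165: 511 + ⌈(11165−511)/877⌉·877 = 511 + 13×877 = 11912
Last selection ≤ 21394: 511 + ⌊(21394−511)/877⌋·877 = 511 + 23×877 = 20682
Count = 23 − 13 + 1 = 11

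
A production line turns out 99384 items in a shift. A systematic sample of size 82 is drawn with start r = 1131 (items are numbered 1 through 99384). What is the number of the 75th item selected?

90819

k = 99384/82 = 1212
75th selection = r + (75−1)·k = 1131 + 74×1212 = 1131 + 89688 = 90819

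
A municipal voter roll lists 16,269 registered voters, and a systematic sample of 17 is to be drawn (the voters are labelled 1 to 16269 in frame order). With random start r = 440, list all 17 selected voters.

440, 1397, 2354, 3311, 4268, 5225, 6182, 7139, 8096, 9053, 10010, 10967, 11924, 12881, 13838, 14795, 15752

k = N/n = 16269/17 = 957
voter 1: 440
voter 2: 440 + 957 = 1397
voter 3: 1397 + 957 = 2354
voter 4: 2354 + 957 = 3311
voter 5: 3311 + 957 = 4268
voter 6: 4268 + 957 = 5225
voter 7: 5225 + 957 = 6182
voter 8: 6182 + 957 = 7139
voter 9: 7139 + 957 = 8096
voter 10: 8096 + 957 = 9053
voter 11: 9053 + 957 = 10010
voter 12: 10010 + 957 = 10967
voter 13: 10967 + 957 = 11924
voter 14: 11924 + 957 = 12881
voter 15: 12881 + 957 = 13838
voter 16: 13838 + 957 = 14795
voter 17: 14795 + 957 = 15752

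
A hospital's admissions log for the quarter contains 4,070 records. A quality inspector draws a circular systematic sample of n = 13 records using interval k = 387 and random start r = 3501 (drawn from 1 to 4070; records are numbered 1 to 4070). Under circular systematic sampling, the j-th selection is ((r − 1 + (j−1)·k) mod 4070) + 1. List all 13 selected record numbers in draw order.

Selection 1: 3501
Selection 2: 3501 + 387 = 3888
Selection 3: 3888 + 387 = 4275 → 4275 − 4070 = 205
Selection 4: 205 + 387 = 592
Selection 5: 592 + 387 = 979
Selection 6: 979 + 387 = 1366
Selection 7: 1366 + 387 = 1753
Selection 8: 1753 + 387 = 2140
Selection 9: 2140 + 387 = 2527
Selection 10: 2527 + 387 = 2914
Selection 11: 2914 + 387 = 3301
Selection 12: 3301 + 387 = 3688
Selection 13: 3688 + 387 = 4075 → 4075 − 4070 = 5

3501, 3888, 205, 592, 979, 1366, 1753, 2140, 2527, 2914, 3301, 3688, 5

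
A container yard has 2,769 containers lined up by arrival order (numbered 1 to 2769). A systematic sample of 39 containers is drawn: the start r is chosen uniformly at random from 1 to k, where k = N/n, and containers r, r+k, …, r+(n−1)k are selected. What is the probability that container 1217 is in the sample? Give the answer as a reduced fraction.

1/71

k = 2769/39 = 71.
Container 1217 is selected iff r ≡ 1217 (mod 71); exactly one such r in {1,…,71}.
Inclusion probability = 1/71.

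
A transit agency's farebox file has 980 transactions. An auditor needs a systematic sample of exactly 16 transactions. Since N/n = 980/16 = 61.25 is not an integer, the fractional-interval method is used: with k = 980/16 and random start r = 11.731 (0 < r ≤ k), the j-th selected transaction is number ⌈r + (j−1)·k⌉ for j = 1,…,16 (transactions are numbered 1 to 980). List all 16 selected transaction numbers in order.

j=1: r + 0k = 11.731 → ⌈·⌉ = 12
j=2: r + 1k = 72.981 → ⌈·⌉ = 73
j=3: r + 2k = 134.231 → ⌈·⌉ = 135
j=4: r + 3k = 195.481 → ⌈·⌉ = 196
j=5: r + 4k = 256.731 → ⌈·⌉ = 257
j=6: r + 5k = 317.981 → ⌈·⌉ = 318
j=7: r + 6k = 379.231 → ⌈·⌉ = 380
j=8: r + 7k = 440.481 → ⌈·⌉ = 441
j=9: r + 8k = 501.731 → ⌈·⌉ = 502
j=10: r + 9k = 562.981 → ⌈·⌉ = 563
j=11: r + 10k = 624.231 → ⌈·⌉ = 625
j=12: r + 11k = 685.481 → ⌈·⌉ = 686
j=13: r + 12k = 746.731 → ⌈·⌉ = 747
j=14: r + 13k = 807.981 → ⌈·⌉ = 808
j=15: r + 14k = 869.231 → ⌈·⌉ = 870
j=16: r + 15k = 930.481 → ⌈·⌉ = 931

12, 73, 135, 196, 257, 318, 380, 441, 502, 563, 625, 686, 747, 808, 870, 931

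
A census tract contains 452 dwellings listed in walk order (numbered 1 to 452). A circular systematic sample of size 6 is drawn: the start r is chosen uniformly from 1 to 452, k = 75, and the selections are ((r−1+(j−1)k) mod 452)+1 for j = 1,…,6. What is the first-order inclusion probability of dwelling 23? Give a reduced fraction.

For each position j, as r ranges over 1…452 the j-th selection hits every dwelling exactly once, so dwelling 23 is selected for exactly 6 of the 452 starts.
Inclusion probability = 6/452 = 3/226.

3/226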